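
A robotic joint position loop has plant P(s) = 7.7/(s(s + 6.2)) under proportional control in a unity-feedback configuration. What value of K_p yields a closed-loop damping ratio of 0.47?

Closed-loop characteristic equation: s² + 6.2s + K_p·7.7 = 0.
So ω_n = √(7.7K_p) and 2ζω_n = 6.2, giving ζ = 6.2/(2√(7.7K_p)).
Setting ζ = 0.47: √(7.7K_p) = 6.2/(2·0.47) = 6.596, so K_p = 43.5/7.7 = 5.65.

K_p = 5.65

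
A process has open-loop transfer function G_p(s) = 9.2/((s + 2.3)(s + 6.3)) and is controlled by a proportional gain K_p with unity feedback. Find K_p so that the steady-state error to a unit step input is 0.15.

Steady-state error for a unit step on this type-0 loop is 1/(1 + K_p·G_p(0)).
G_p(0) = 0.6349. Require 1/(1 + K_p·0.6349) = 0.15, so 1 + 0.6349·K_p = 6.667.
K_p = (6.667 − 1)/0.6349 = 8.93.

K_p = 8.93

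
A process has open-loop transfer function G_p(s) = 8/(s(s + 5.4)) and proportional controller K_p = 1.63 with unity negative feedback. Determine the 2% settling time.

T_s ≈ 1.48 s

The closed-loop denominator s² + 5.4s + 13.04 gives ω_n = √13.04 = 3.611 and ζ = 5.4/(2ω_n) = 0.7477.
2% settling time T_s ≈ 4/(ζω_n) = 4/2.7 = 1.48 s.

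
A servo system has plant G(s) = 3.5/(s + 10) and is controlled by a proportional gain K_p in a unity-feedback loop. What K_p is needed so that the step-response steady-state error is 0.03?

K_p = 92.4

The loop is type 0, so e_ss(step) = 1/(1 + K_pos) with K_pos = K_p·G(0).
G(0) = 0.35. Require 1/(1 + K_p·0.35) = 0.03, so 1 + 0.35·K_p = 33.33.
K_p = (33.33 − 1)/0.35 = 92.4.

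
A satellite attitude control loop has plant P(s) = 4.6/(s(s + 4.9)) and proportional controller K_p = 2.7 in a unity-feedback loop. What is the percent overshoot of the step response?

4.79%

Closed-loop characteristic equation: s² + 4.9s + 12.42 = 0, so ω_n = 3.524 rad/s and ζ = 4.9/(2·3.524) = 0.6952.
%OS = 100·exp(−πζ/√(1−ζ²)) = 100·exp(−π·0.6952/√0.5167) = 4.79%.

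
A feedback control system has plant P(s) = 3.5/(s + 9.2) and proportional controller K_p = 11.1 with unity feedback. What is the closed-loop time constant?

Closed-loop transfer function: T(s) = K_p·P(s)/(1 + K_p·P(s)) = 38.85/(s + 9.2 + 38.85) = 38.85/(s + 48.05).
Time constant τ = 1/48.05 = 0.0208 s.

τ = 0.0208 s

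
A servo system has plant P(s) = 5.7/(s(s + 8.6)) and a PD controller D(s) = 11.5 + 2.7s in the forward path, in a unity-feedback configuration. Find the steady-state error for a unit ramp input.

0.131

The loop has one pole at the origin (type 1). Velocity error constant K_v = lim_{s→0} s·D(s)P(s) = 11.5·5.7/8.6 = 7.622.
Steady-state error to a unit ramp: e_ss = 1/K_v = 0.131.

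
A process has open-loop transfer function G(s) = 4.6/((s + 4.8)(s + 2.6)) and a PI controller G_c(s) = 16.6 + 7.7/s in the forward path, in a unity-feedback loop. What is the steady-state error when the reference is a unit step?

The open loop G_c(s)G(s) has a pole at the origin (type 1), so the static position error constant is infinite and e_ss = 1/(1+∞) = 0.

0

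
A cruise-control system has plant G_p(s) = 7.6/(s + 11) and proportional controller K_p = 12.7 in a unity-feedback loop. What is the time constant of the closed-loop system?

τ = 0.0093 s

Closed-loop transfer function: T(s) = K_p·G_p(s)/(1 + K_p·G_p(s)) = 96.52/(s + 11 + 96.52) = 96.52/(s + 107.5).
Time constant τ = 1/107.5 = 0.0093 s.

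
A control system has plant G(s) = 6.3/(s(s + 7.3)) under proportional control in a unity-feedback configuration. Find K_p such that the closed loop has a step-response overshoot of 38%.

K_p = 24.4

From %OS = 100·exp(−πζ/√(1−ζ²)) = 38%, ζ = −ln(0.38)/√(π²+ln²(0.38)) = 0.2943.
Characteristic equation s² + 7.3s + 6.3K_p = 0 gives ζ = 7.3/(2√(6.3K_p)).
Setting ζ = 0.2943: √(6.3K_p) = 7.3/(2·0.2943) = 12.4, so K_p = 153.8/6.3 = 24.4.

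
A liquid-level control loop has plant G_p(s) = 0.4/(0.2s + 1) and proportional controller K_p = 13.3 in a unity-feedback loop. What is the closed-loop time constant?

Closed loop: T(s) = K_p·G_p/(1+K_p·G_p) = 5.32/(0.2s + 1 + 5.32), with pole at s = −(1 + 5.32)/0.2 = −31.6.
Closed-loop time constant τ = 1/31.6 = 0.0316 s.

τ = 0.0316 s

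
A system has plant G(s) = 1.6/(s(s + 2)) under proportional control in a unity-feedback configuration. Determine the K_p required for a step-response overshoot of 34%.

From %OS = 100·exp(−πζ/√(1−ζ²)) = 34%, ζ = −ln(0.34)/√(π²+ln²(0.34)) = 0.3248.
Characteristic equation s² + 2s + 1.6K_p = 0 gives ζ = 2/(2√(1.6K_p)).
Setting ζ = 0.3248: √(1.6K_p) = 2/(2·0.3248) = 3.079, so K_p = 9.48/1.6 = 5.93.

K_p = 5.93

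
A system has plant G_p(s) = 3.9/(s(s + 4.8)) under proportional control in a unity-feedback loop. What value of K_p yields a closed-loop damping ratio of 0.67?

K_p = 3.29

Closed-loop characteristic equation: s² + 4.8s + K_p·3.9 = 0.
So ω_n = √(3.9K_p) and 2ζω_n = 4.8, giving ζ = 4.8/(2√(3.9K_p)).
Setting ζ = 0.67: √(3.9K_p) = 4.8/(2·0.67) = 3.582, so K_p = 12.83/3.9 = 3.29.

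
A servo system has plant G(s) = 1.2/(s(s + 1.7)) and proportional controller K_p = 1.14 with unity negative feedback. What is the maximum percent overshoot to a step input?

3.6%

The closed-loop denominator s² + 1.7s + 1.368 gives ω_n = √1.368 = 1.17 and ζ = 1.7/(2ω_n) = 0.7267.
%OS = 100·exp(−πζ/√(1−ζ²)) = 100·exp(−π·0.7267/√0.4719) = 3.6%.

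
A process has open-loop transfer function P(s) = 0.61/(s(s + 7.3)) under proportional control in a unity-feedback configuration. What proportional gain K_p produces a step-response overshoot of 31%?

From %OS = 100·exp(−πζ/√(1−ζ²)) = 31%, ζ = −ln(0.31)/√(π²+ln²(0.31)) = 0.3493.
Characteristic equation s² + 7.3s + 0.61K_p = 0 gives ζ = 7.3/(2√(0.61K_p)).
Setting ζ = 0.3493: √(0.61K_p) = 7.3/(2·0.3493) = 10.45, so K_p = 109.2/0.61 = 179.

K_p = 179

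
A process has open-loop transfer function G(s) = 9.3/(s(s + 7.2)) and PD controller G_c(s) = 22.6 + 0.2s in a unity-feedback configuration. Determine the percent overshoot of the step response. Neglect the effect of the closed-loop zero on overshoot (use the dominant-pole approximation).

Forward path: (22.6 + 0.2s)·9.3/(s(s+7.2)). The closed-loop characteristic equation is s² + (7.2 + 9.3·0.2)s + 9.3·22.6 = 0.
That is s² + 9.06s + 210.2 = 0, so ω_n = 14.5 rad/s and ζ = 9.06/(2·14.5) = 0.3125.
%OS = 100·exp(−πζ/√(1−ζ²)) = 35.6%.

35.6%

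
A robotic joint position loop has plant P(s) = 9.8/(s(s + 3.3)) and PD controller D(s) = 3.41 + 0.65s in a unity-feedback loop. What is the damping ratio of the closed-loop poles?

ζ = 0.836

Forward path: (3.41 + 0.65s)·9.8/(s(s+3.3)). The closed-loop characteristic equation is s² + (3.3 + 9.8·0.65)s + 9.8·3.41 = 0.
That is s² + 9.67s + 33.42 = 0, so ω_n = 5.781 rad/s and ζ = 9.67/(2·5.781) = 0.8364.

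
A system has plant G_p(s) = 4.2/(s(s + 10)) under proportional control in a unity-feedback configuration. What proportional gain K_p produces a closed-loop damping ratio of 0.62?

Closed-loop characteristic equation: s² + 10s + K_p·4.2 = 0.
So ω_n = √(4.2K_p) and 2ζω_n = 10, giving ζ = 10/(2√(4.2K_p)).
Setting ζ = 0.62: √(4.2K_p) = 10/(2·0.62) = 8.065, so K_p = 65.04/4.2 = 15.5.

K_p = 15.5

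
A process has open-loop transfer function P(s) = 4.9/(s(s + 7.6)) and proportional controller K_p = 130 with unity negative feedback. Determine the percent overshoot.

62%

The closed-loop denominator s² + 7.6s + 637 gives ω_n = √637 = 25.24 and ζ = 7.6/(2ω_n) = 0.1506.
%OS = 100·exp(−πζ/√(1−ζ²)) = 100·exp(−π·0.1506/√0.9773) = 62%.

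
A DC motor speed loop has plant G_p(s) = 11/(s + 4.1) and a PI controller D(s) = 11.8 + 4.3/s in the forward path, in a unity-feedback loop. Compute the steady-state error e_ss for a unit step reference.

0

The open loop D(s)G_p(s) has a pole at the origin (type 1), so the static position error constant is infinite and e_ss = 1/(1+∞) = 0.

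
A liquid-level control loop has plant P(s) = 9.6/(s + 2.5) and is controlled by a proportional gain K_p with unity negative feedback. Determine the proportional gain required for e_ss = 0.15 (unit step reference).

For a type-0 loop with proportional control, e_ss = 1/(1 + K_p·P(0)).
P(0) = 3.84. Require 1/(1 + K_p·3.84) = 0.15, so 1 + 3.84·K_p = 6.667.
K_p = (6.667 − 1)/3.84 = 1.48.

K_p = 1.48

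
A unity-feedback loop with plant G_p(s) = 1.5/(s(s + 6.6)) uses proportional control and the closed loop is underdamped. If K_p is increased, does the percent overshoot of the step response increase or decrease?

increase

ζ = 6.6/(2√(1.5K_p)) decreases as K_p grows; lower damping means more overshoot.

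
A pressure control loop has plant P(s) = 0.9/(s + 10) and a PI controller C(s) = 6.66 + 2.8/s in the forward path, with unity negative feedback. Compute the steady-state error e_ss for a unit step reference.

0

The open loop C(s)P(s) has a pole at the origin (type 1), so the static position error constant is infinite and e_ss = 1/(1+∞) = 0.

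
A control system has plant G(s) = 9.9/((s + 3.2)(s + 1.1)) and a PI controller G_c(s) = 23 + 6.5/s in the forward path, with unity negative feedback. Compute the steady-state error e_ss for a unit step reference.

The open loop G_c(s)G(s) has a pole at the origin (type 1), so the static position error constant is infinite and e_ss = 1/(1+∞) = 0.

0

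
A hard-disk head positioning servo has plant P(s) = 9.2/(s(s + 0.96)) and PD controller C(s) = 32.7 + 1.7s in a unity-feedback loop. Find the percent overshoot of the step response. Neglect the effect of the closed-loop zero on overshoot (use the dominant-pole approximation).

18%

Forward path: (32.7 + 1.7s)·9.2/(s(s+0.96)). The closed-loop characteristic equation is s² + (0.96 + 9.2·1.7)s + 9.2·32.7 = 0.
That is s² + 16.6s + 300.8 = 0, so ω_n = 17.34 rad/s and ζ = 16.6/(2·17.34) = 0.4785.
%OS = 100·exp(−πζ/√(1−ζ²)) = 18%.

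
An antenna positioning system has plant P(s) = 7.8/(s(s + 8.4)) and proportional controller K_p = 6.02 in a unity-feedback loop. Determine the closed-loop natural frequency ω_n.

1 + K_p·P(s) = 0 gives s² + 8.4s + 46.96 = 0.
So ω_n² = 46.96 ⇒ ω_n = 6.852 rad/s, and ζ = 8.4/(2ω_n) = 0.613.

ω_n = 6.85 rad/s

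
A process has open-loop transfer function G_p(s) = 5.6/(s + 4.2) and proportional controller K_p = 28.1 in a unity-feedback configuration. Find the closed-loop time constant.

τ = 0.00619 s

Closed-loop transfer function: T(s) = K_p·G_p(s)/(1 + K_p·G_p(s)) = 157.4/(s + 4.2 + 157.4) = 157.4/(s + 161.6).
Time constant τ = 1/161.6 = 0.00619 s.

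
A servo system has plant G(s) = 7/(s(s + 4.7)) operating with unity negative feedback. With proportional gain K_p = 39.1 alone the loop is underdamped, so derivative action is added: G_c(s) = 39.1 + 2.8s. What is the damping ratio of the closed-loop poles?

Forward path: (39.1 + 2.8s)·7/(s(s+4.7)). The closed-loop characteristic equation is s² + (4.7 + 7·2.8)s + 7·39.1 = 0.
That is s² + 24.3s + 273.7 = 0, so ω_n = 16.54 rad/s and ζ = 24.3/(2·16.54) = 0.7344.

ζ = 0.734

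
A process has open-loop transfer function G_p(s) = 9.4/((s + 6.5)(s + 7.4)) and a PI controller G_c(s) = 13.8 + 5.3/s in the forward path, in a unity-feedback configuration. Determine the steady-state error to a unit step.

0

The open loop G_c(s)G_p(s) has a pole at the origin (type 1), so the static position error constant is infinite and e_ss = 1/(1+∞) = 0.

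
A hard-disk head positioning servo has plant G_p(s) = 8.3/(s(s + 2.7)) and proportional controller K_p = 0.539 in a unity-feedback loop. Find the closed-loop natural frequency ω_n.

With unity feedback the closed-loop characteristic equation is s² + 2.7s + 0.539·8.3 = s² + 2.7s + 4.474 = 0.
So ω_n² = 4.474 ⇒ ω_n = 2.115 rad/s, and ζ = 2.7/(2ω_n) = 0.638.

ω_n = 2.12 rad/s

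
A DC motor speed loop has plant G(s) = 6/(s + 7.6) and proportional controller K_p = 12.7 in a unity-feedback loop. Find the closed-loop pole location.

Closed-loop transfer function: T(s) = K_p·G(s)/(1 + K_p·G(s)) = 76.2/(s + 7.6 + 76.2) = 76.2/(s + 83.8).
The closed-loop pole is at s = −83.8.

s = -83.8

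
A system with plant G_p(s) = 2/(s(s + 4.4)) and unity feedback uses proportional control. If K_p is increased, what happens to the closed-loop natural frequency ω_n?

ω_n = √(2·K_p), which grows with K_p.

increase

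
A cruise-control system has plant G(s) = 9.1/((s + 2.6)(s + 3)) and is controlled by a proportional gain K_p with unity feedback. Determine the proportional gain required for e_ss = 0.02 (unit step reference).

The loop is type 0, so e_ss(step) = 1/(1 + K_pos) with K_pos = K_p·G(0).
G(0) = 1.167. Require 1/(1 + K_p·1.167) = 0.02, so 1 + 1.167·K_p = 50.
K_p = (50 − 1)/1.167 = 42.

K_p = 42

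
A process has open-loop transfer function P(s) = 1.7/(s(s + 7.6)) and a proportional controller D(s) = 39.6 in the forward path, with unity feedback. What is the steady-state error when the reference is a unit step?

The open loop D(s)P(s) has a pole at the origin (type 1), so the static position error constant is infinite and e_ss = 1/(1+∞) = 0.

0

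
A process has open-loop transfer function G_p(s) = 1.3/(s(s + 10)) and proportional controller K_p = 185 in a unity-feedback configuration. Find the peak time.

Closed-loop characteristic equation: s² + 10s + 240.5 = 0, so ω_n = 15.51 rad/s and ζ = 10/(2·15.51) = 0.3224.
Damped frequency ω_d = ω_n√(1−ζ²) = 14.68 rad/s, so peak time T_p = π/ω_d = 0.214 s.

T_p = 0.214 s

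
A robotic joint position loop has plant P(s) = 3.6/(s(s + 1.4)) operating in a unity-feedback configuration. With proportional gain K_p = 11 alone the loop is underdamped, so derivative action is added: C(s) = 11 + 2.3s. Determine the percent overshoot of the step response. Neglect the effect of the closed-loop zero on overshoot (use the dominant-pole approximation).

2.28%

Forward path: (11 + 2.3s)·3.6/(s(s+1.4)). The closed-loop characteristic equation is s² + (1.4 + 3.6·2.3)s + 3.6·11 = 0.
That is s² + 9.68s + 39.6 = 0, so ω_n = 6.293 rad/s and ζ = 9.68/(2·6.293) = 0.7691.
%OS = 100·exp(−πζ/√(1−ζ²)) = 2.28%.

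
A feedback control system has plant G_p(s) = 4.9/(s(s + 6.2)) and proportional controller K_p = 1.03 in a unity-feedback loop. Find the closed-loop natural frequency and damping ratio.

ω_n = 2.25 rad/s, ζ = 1.38

With unity feedback the closed-loop characteristic equation is s² + 6.2s + 1.03·4.9 = s² + 6.2s + 5.047 = 0.
Matching s² + 2ζω_n s + ω_n²: ω_n = √5.047 = 2.247 rad/s and 2ζω_n = 6.2, so ζ = 6.2/(2·2.247) = 1.38.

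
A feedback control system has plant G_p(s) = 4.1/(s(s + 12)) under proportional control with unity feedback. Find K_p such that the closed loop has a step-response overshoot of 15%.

From %OS = 100·exp(−πζ/√(1−ζ²)) = 15%, ζ = −ln(0.15)/√(π²+ln²(0.15)) = 0.5169.
Characteristic equation s² + 12s + 4.1K_p = 0 gives ζ = 12/(2√(4.1K_p)).
Setting ζ = 0.5169: √(4.1K_p) = 12/(2·0.5169) = 11.61, so K_p = 134.7/4.1 = 32.9.

K_p = 32.9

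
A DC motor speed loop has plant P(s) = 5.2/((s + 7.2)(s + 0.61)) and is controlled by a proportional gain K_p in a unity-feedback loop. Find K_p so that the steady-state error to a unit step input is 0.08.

K_p = 9.71

Steady-state error for a unit step on this type-0 loop is 1/(1 + K_p·P(0)).
P(0) = 1.184. Require 1/(1 + K_p·1.184) = 0.08, so 1 + 1.184·K_p = 12.5.
K_p = (12.5 − 1)/1.184 = 9.71.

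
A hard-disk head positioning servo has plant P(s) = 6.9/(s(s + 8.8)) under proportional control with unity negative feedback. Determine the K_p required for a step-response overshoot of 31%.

From %OS = 100·exp(−πζ/√(1−ζ²)) = 31%, ζ = −ln(0.31)/√(π²+ln²(0.31)) = 0.3493.
Characteristic equation s² + 8.8s + 6.9K_p = 0 gives ζ = 8.8/(2√(6.9K_p)).
Setting ζ = 0.3493: √(6.9K_p) = 8.8/(2·0.3493) = 12.6, so K_p = 158.7/6.9 = 23.

K_p = 23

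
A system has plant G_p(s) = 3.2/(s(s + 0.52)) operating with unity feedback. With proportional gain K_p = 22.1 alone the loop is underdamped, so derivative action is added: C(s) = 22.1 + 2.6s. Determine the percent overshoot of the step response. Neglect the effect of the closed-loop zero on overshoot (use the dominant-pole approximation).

Forward path: (22.1 + 2.6s)·3.2/(s(s+0.52)). The closed-loop characteristic equation is s² + (0.52 + 3.2·2.6)s + 3.2·22.1 = 0.
That is s² + 8.84s + 70.72 = 0, so ω_n = 8.41 rad/s and ζ = 8.84/(2·8.41) = 0.5256.
%OS = 100·exp(−πζ/√(1−ζ²)) = 14.4%.

14.4%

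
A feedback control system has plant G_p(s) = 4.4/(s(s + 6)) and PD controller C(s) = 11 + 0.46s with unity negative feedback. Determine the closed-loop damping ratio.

ζ = 0.577

Forward path: (11 + 0.46s)·4.4/(s(s+6)). The closed-loop characteristic equation is s² + (6 + 4.4·0.46)s + 4.4·11 = 0.
That is s² + 8.024s + 48.4 = 0, so ω_n = 6.957 rad/s and ζ = 8.024/(2·6.957) = 0.5767.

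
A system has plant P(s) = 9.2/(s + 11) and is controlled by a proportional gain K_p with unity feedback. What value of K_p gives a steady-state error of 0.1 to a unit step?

For a type-0 loop with proportional control, e_ss = 1/(1 + K_p·P(0)).
P(0) = 0.8364. Require 1/(1 + K_p·0.8364) = 0.1, so 1 + 0.8364·K_p = 10.
K_p = (10 − 1)/0.8364 = 10.8.

K_p = 10.8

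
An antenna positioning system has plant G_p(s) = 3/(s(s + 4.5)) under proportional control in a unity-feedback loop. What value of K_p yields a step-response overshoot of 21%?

From %OS = 100·exp(−πζ/√(1−ζ²)) = 21%, ζ = −ln(0.21)/√(π²+ln²(0.21)) = 0.4449.
Characteristic equation s² + 4.5s + 3K_p = 0 gives ζ = 4.5/(2√(3K_p)).
Setting ζ = 0.4449: √(3K_p) = 4.5/(2·0.4449) = 5.057, so K_p = 25.58/3 = 8.53.

K_p = 8.53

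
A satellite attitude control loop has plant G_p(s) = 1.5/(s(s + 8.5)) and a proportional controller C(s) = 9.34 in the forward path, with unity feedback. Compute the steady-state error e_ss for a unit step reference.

0

The open loop C(s)G_p(s) has a pole at the origin (type 1), so the static position error constant is infinite and e_ss = 1/(1+∞) = 0.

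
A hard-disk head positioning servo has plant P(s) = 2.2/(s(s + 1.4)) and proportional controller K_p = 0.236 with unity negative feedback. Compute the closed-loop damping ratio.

1 + K_p·P(s) = 0 gives s² + 1.4s + 0.5192 = 0.
Matching s² + 2ζω_n s + ω_n²: ω_n = √0.5192 = 0.7206 rad/s and 2ζω_n = 1.4, so ζ = 1.4/(2·0.7206) = 0.971.

ζ = 0.971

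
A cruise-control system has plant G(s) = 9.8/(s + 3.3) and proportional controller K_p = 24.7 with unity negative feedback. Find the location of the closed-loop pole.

Closed-loop transfer function: T(s) = K_p·G(s)/(1 + K_p·G(s)) = 242.1/(s + 3.3 + 242.1) = 242.1/(s + 245.4).
The closed-loop pole is at s = −245.4.

s = -245.4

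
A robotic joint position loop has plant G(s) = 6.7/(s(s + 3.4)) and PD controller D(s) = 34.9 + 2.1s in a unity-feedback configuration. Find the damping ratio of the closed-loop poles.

ζ = 0.571

Forward path: (34.9 + 2.1s)·6.7/(s(s+3.4)). The closed-loop characteristic equation is s² + (3.4 + 6.7·2.1)s + 6.7·34.9 = 0.
That is s² + 17.47s + 233.8 = 0, so ω_n = 15.29 rad/s and ζ = 17.47/(2·15.29) = 0.5712.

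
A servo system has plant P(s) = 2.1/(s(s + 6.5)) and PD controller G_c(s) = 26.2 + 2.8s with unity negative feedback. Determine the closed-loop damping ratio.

ζ = 0.835

Forward path: (26.2 + 2.8s)·2.1/(s(s+6.5)). The closed-loop characteristic equation is s² + (6.5 + 2.1·2.8)s + 2.1·26.2 = 0.
That is s² + 12.38s + 55.02 = 0, so ω_n = 7.418 rad/s and ζ = 12.38/(2·7.418) = 0.8345.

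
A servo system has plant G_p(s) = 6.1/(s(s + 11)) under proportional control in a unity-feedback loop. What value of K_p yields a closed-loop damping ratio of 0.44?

Closed-loop characteristic equation: s² + 11s + K_p·6.1 = 0.
So ω_n = √(6.1K_p) and 2ζω_n = 11, giving ζ = 11/(2√(6.1K_p)).
Setting ζ = 0.44: √(6.1K_p) = 11/(2·0.44) = 12.5, so K_p = 156.2/6.1 = 25.6.

K_p = 25.6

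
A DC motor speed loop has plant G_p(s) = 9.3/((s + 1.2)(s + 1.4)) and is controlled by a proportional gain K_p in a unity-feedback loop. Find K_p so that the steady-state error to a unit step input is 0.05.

K_p = 3.43

For a type-0 loop with proportional control, e_ss = 1/(1 + K_p·G_p(0)).
G_p(0) = 5.536. Require 1/(1 + K_p·5.536) = 0.05, so 1 + 5.536·K_p = 20.
K_p = (20 − 1)/5.536 = 3.43.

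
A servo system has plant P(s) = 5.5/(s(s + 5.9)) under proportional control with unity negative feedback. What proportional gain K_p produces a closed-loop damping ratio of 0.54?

K_p = 5.43

Closed-loop characteristic equation: s² + 5.9s + K_p·5.5 = 0.
So ω_n = √(5.5K_p) and 2ζω_n = 5.9, giving ζ = 5.9/(2√(5.5K_p)).
Setting ζ = 0.54: √(5.5K_p) = 5.9/(2·0.54) = 5.463, so K_p = 29.84/5.5 = 5.43.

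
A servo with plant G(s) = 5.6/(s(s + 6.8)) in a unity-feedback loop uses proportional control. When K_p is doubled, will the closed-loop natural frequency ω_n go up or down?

increase

ω_n = √(5.6·K_p), which grows with K_p.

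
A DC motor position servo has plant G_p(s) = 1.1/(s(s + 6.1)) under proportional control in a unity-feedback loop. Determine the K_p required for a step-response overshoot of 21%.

From %OS = 100·exp(−πζ/√(1−ζ²)) = 21%, ζ = −ln(0.21)/√(π²+ln²(0.21)) = 0.4449.
Characteristic equation s² + 6.1s + 1.1K_p = 0 gives ζ = 6.1/(2√(1.1K_p)).
Setting ζ = 0.4449: √(1.1K_p) = 6.1/(2·0.4449) = 6.856, so K_p = 47/1.1 = 42.7.

K_p = 42.7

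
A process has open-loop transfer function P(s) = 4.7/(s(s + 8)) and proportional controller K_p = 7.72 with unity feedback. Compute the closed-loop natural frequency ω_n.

ω_n = 6.02 rad/s

With unity feedback the closed-loop characteristic equation is s² + 8s + 7.72·4.7 = s² + 8s + 36.28 = 0.
Matching s² + 2ζω_n s + ω_n²: ω_n = √36.28 = 6.024 rad/s and 2ζω_n = 8, so ζ = 8/(2·6.024) = 0.664.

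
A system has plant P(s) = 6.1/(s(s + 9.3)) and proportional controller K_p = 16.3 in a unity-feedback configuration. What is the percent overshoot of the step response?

The closed-loop denominator s² + 9.3s + 99.43 gives ω_n = √99.43 = 9.971 and ζ = 9.3/(2ω_n) = 0.4663.
%OS = 100·exp(−πζ/√(1−ζ²)) = 100·exp(−π·0.4663/√0.7825) = 19.1%.

19.1%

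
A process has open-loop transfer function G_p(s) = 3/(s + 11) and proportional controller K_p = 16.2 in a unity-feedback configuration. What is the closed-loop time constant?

τ = 0.0168 s

Closed-loop transfer function: T(s) = K_p·G_p(s)/(1 + K_p·G_p(s)) = 48.6/(s + 11 + 48.6) = 48.6/(s + 59.6).
Time constant τ = 1/59.6 = 0.0168 s.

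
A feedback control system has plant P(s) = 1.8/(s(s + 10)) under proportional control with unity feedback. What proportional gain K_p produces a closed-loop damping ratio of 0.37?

Closed-loop characteristic equation: s² + 10s + K_p·1.8 = 0.
So ω_n = √(1.8K_p) and 2ζω_n = 10, giving ζ = 10/(2√(1.8K_p)).
Setting ζ = 0.37: √(1.8K_p) = 10/(2·0.37) = 13.51, so K_p = 182.6/1.8 = 101.

K_p = 101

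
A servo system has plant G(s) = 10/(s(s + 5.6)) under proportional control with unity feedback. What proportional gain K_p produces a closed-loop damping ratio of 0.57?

Closed-loop characteristic equation: s² + 5.6s + K_p·10 = 0.
So ω_n = √(10K_p) and 2ζω_n = 5.6, giving ζ = 5.6/(2√(10K_p)).
Setting ζ = 0.57: √(10K_p) = 5.6/(2·0.57) = 4.912, so K_p = 24.13/10 = 2.41.

K_p = 2.41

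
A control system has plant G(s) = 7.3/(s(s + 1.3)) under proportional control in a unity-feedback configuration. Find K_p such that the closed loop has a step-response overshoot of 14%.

From %OS = 100·exp(−πζ/√(1−ζ²)) = 14%, ζ = −ln(0.14)/√(π²+ln²(0.14)) = 0.5305.
Characteristic equation s² + 1.3s + 7.3K_p = 0 gives ζ = 1.3/(2√(7.3K_p)).
Setting ζ = 0.5305: √(7.3K_p) = 1.3/(2·0.5305) = 1.225, so K_p = 1.501/7.3 = 0.206.

K_p = 0.206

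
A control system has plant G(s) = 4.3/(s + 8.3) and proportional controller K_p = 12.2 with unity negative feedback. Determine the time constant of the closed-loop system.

τ = 0.0165 s

Closed-loop transfer function: T(s) = K_p·G(s)/(1 + K_p·G(s)) = 52.46/(s + 8.3 + 52.46) = 52.46/(s + 60.76).
Time constant τ = 1/60.76 = 0.0165 s.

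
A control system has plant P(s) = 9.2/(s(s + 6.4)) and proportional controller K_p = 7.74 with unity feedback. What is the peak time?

From 1 + K_pP(s) = 0: s² + 6.4s + 71.21 = 0 ⇒ ω_n = 8.438, ζ = 0.3792.
Damped frequency ω_d = ω_n√(1−ζ²) = 7.808 rad/s, so peak time T_p = π/ω_d = 0.402 s.

T_p = 0.402 s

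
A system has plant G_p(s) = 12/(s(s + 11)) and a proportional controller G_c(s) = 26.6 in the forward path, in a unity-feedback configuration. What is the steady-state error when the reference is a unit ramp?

The loop has one pole at the origin (type 1). Velocity error constant K_v = lim_{s→0} s·G_c(s)G_p(s) = 26.6·12/11 = 29.02.
Steady-state error to a unit ramp: e_ss = 1/K_v = 0.0345.

0.0345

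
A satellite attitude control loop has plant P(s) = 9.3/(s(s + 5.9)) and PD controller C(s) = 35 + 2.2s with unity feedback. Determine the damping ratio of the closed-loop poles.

ζ = 0.731

Forward path: (35 + 2.2s)·9.3/(s(s+5.9)). The closed-loop characteristic equation is s² + (5.9 + 9.3·2.2)s + 9.3·35 = 0.
That is s² + 26.36s + 325.5 = 0, so ω_n = 18.04 rad/s and ζ = 26.36/(2·18.04) = 0.7305.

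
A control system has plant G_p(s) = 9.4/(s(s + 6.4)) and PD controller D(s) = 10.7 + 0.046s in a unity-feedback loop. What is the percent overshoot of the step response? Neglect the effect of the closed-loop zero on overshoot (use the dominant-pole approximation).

Forward path: (10.7 + 0.046s)·9.4/(s(s+6.4)). The closed-loop characteristic equation is s² + (6.4 + 9.4·0.046)s + 9.4·10.7 = 0.
That is s² + 6.832s + 100.6 = 0, so ω_n = 10.03 rad/s and ζ = 6.832/(2·10.03) = 0.3406.
%OS = 100·exp(−πζ/√(1−ζ²)) = 32%.

32%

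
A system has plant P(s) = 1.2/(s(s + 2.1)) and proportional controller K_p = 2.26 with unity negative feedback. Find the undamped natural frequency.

1 + K_p·P(s) = 0 gives s² + 2.1s + 2.712 = 0.
So ω_n² = 2.712 ⇒ ω_n = 1.647 rad/s, and ζ = 2.1/(2ω_n) = 0.638.

ω_n = 1.65 rad/s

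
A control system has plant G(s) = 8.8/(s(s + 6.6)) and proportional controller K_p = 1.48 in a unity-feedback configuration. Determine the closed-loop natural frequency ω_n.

ω_n = 3.61 rad/s

With unity feedback the closed-loop characteristic equation is s² + 6.6s + 1.48·8.8 = s² + 6.6s + 13.02 = 0.
So ω_n² = 13.02 ⇒ ω_n = 3.609 rad/s, and ζ = 6.6/(2ω_n) = 0.914.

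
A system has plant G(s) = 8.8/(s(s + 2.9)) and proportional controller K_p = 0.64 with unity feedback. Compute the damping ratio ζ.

ζ = 0.611

1 + K_p·G(s) = 0 gives s² + 2.9s + 5.632 = 0.
So ω_n² = 5.632 ⇒ ω_n = 2.373 rad/s, and ζ = 2.9/(2ω_n) = 0.611.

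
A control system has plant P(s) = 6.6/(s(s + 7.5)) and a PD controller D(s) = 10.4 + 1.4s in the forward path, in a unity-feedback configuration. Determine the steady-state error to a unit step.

The open loop D(s)P(s) has a pole at the origin (type 1), so the static position error constant is infinite and e_ss = 1/(1+∞) = 0.

0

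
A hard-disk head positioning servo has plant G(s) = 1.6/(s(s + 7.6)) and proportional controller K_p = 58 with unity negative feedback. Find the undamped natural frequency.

The closed-loop denominator is s(s+7.6) + 58·1.6 = s² + 7.6s + 92.8.
So ω_n² = 92.8 ⇒ ω_n = 9.633 rad/s, and ζ = 7.6/(2ω_n) = 0.394.

ω_n = 9.63 rad/s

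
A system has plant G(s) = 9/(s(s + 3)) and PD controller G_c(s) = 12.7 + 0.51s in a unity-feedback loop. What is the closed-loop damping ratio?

Forward path: (12.7 + 0.51s)·9/(s(s+3)). The closed-loop characteristic equation is s² + (3 + 9·0.51)s + 9·12.7 = 0.
That is s² + 7.59s + 114.3 = 0, so ω_n = 10.69 rad/s and ζ = 7.59/(2·10.69) = 0.355.

ζ = 0.355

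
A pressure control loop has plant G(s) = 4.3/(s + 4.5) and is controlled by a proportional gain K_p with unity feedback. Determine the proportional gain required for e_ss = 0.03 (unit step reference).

K_p = 33.8

For a type-0 loop with proportional control, e_ss = 1/(1 + K_p·G(0)).
G(0) = 0.9556. Require 1/(1 + K_p·0.9556) = 0.03, so 1 + 0.9556·K_p = 33.33.
K_p = (33.33 − 1)/0.9556 = 33.8.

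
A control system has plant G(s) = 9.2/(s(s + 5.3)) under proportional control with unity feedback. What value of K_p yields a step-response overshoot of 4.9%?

K_p = 1.59

From %OS = 100·exp(−πζ/√(1−ζ²)) = 4.9%, ζ = −ln(0.049)/√(π²+ln²(0.049)) = 0.6925.
Characteristic equation s² + 5.3s + 9.2K_p = 0 gives ζ = 5.3/(2√(9.2K_p)).
Setting ζ = 0.6925: √(9.2K_p) = 5.3/(2·0.6925) = 3.827, so K_p = 14.64/9.2 = 1.59.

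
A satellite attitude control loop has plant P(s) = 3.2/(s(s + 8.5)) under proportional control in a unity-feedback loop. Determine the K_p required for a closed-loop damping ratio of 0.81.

Closed-loop characteristic equation: s² + 8.5s + K_p·3.2 = 0.
So ω_n = √(3.2K_p) and 2ζω_n = 8.5, giving ζ = 8.5/(2√(3.2K_p)).
Setting ζ = 0.81: √(3.2K_p) = 8.5/(2·0.81) = 5.247, so K_p = 27.53/3.2 = 8.6.

K_p = 8.6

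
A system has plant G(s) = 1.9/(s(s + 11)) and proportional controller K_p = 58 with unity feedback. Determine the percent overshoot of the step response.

14.5%

Closed-loop characteristic equation: s² + 11s + 110.2 = 0, so ω_n = 10.5 rad/s and ζ = 11/(2·10.5) = 0.5239.
%OS = 100·exp(−πζ/√(1−ζ²)) = 100·exp(−π·0.5239/√0.7255) = 14.5%.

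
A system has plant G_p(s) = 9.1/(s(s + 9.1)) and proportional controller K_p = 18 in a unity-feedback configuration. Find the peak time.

The closed-loop denominator s² + 9.1s + 163.8 gives ω_n = √163.8 = 12.8 and ζ = 9.1/(2ω_n) = 0.3555.
Damped frequency ω_d = ω_n√(1−ζ²) = 11.96 rad/s, so peak time T_p = π/ω_d = 0.263 s.

T_p = 0.263 s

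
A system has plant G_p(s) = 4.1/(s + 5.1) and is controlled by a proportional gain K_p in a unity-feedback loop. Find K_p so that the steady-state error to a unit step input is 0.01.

For a type-0 loop with proportional control, e_ss = 1/(1 + K_p·G_p(0)).
G_p(0) = 0.8039. Require 1/(1 + K_p·0.8039) = 0.01, so 1 + 0.8039·K_p = 100.
K_p = (100 − 1)/0.8039 = 123.

K_p = 123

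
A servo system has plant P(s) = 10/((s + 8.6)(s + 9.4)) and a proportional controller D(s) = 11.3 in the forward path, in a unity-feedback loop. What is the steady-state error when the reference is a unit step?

0.417

The loop is type 0. Static position error constant K_pos = D(0)·P(0) = 11.3·0.1237 = 1.398.
Steady-state error to a unit step: e_ss = 1/(1+K_pos) = 1/2.398 = 0.417.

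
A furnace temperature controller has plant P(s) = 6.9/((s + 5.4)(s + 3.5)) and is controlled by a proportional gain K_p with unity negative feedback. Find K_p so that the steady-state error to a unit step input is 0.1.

K_p = 24.7

Steady-state error for a unit step on this type-0 loop is 1/(1 + K_p·P(0)).
P(0) = 0.3651. Require 1/(1 + K_p·0.3651) = 0.1, so 1 + 0.3651·K_p = 10.
K_p = (10 − 1)/0.3651 = 24.7.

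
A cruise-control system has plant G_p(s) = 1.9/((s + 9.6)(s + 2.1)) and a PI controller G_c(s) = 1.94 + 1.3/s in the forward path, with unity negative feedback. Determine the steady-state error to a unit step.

0

The open loop G_c(s)G_p(s) has a pole at the origin (type 1), so the static position error constant is infinite and e_ss = 1/(1+∞) = 0.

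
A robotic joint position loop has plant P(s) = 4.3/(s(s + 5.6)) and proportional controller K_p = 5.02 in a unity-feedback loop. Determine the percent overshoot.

From 1 + K_pP(s) = 0: s² + 5.6s + 21.59 = 0 ⇒ ω_n = 4.646, ζ = 0.6027.
%OS = 100·exp(−πζ/√(1−ζ²)) = 100·exp(−π·0.6027/√0.6368) = 9.32%.

9.32%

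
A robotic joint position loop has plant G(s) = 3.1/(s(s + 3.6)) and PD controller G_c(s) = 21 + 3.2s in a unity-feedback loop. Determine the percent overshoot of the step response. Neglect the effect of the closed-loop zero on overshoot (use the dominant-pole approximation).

0.806%

Forward path: (21 + 3.2s)·3.1/(s(s+3.6)). The closed-loop characteristic equation is s² + (3.6 + 3.1·3.2)s + 3.1·21 = 0.
That is s² + 13.52s + 65.1 = 0, so ω_n = 8.068 rad/s and ζ = 13.52/(2·8.068) = 0.8378.
%OS = 100·exp(−πζ/√(1−ζ²)) = 0.806%.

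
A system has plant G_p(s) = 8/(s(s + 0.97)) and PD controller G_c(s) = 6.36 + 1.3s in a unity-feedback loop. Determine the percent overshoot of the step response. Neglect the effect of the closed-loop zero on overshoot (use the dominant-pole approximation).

Forward path: (6.36 + 1.3s)·8/(s(s+0.97)). The closed-loop characteristic equation is s² + (0.97 + 8·1.3)s + 8·6.36 = 0.
That is s² + 11.37s + 50.88 = 0, so ω_n = 7.133 rad/s and ζ = 11.37/(2·7.133) = 0.797.
%OS = 100·exp(−πζ/√(1−ζ²)) = 1.58%.

1.58%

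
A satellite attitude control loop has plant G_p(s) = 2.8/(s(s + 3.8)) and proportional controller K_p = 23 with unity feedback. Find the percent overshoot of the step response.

46.5%

From 1 + K_pG_p(s) = 0: s² + 3.8s + 64.4 = 0 ⇒ ω_n = 8.025, ζ = 0.2368.
%OS = 100·exp(−πζ/√(1−ζ²)) = 100·exp(−π·0.2368/√0.9439) = 46.5%.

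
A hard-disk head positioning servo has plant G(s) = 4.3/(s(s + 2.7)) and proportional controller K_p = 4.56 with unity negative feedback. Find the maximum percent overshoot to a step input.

36.6%

Closed-loop characteristic equation: s² + 2.7s + 19.61 = 0, so ω_n = 4.428 rad/s and ζ = 2.7/(2·4.428) = 0.3049.
%OS = 100·exp(−πζ/√(1−ζ²)) = 100·exp(−π·0.3049/√0.9071) = 36.6%.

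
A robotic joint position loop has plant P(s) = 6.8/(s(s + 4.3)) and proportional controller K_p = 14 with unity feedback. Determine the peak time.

Closed-loop characteristic equation: s² + 4.3s + 95.2 = 0, so ω_n = 9.757 rad/s and ζ = 4.3/(2·9.757) = 0.2204.
Damped frequency ω_d = ω_n√(1−ζ²) = 9.517 rad/s, so peak time T_p = π/ω_d = 0.33 s.

T_p = 0.33 s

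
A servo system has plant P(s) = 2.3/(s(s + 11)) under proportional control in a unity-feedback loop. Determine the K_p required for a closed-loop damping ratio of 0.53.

Closed-loop characteristic equation: s² + 11s + K_p·2.3 = 0.
So ω_n = √(2.3K_p) and 2ζω_n = 11, giving ζ = 11/(2√(2.3K_p)).
Setting ζ = 0.53: √(2.3K_p) = 11/(2·0.53) = 10.38, so K_p = 107.7/2.3 = 46.8.

K_p = 46.8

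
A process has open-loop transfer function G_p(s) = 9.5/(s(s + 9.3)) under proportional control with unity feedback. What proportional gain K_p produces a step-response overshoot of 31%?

K_p = 18.7

From %OS = 100·exp(−πζ/√(1−ζ²)) = 31%, ζ = −ln(0.31)/√(π²+ln²(0.31)) = 0.3493.
Characteristic equation s² + 9.3s + 9.5K_p = 0 gives ζ = 9.3/(2√(9.5K_p)).
Setting ζ = 0.3493: √(9.5K_p) = 9.3/(2·0.3493) = 13.31, so K_p = 177.2/9.5 = 18.7.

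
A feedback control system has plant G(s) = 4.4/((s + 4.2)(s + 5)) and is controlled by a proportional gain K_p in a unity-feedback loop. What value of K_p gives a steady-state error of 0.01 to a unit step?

The loop is type 0, so e_ss(step) = 1/(1 + K_pos) with K_pos = K_p·G(0).
G(0) = 0.2095. Require 1/(1 + K_p·0.2095) = 0.01, so 1 + 0.2095·K_p = 100.
K_p = (100 − 1)/0.2095 = 472.

K_p = 472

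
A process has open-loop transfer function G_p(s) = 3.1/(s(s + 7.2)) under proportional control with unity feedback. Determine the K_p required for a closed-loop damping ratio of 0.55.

Closed-loop characteristic equation: s² + 7.2s + K_p·3.1 = 0.
So ω_n = √(3.1K_p) and 2ζω_n = 7.2, giving ζ = 7.2/(2√(3.1K_p)).
Setting ζ = 0.55: √(3.1K_p) = 7.2/(2·0.55) = 6.545, so K_p = 42.84/3.1 = 13.8.

K_p = 13.8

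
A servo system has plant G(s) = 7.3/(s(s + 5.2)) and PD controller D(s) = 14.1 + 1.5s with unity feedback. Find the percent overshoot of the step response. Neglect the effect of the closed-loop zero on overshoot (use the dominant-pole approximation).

1.61%

Forward path: (14.1 + 1.5s)·7.3/(s(s+5.2)). The closed-loop characteristic equation is s² + (5.2 + 7.3·1.5)s + 7.3·14.1 = 0.
That is s² + 16.15s + 102.9 = 0, so ω_n = 10.15 rad/s and ζ = 16.15/(2·10.15) = 0.7959.
%OS = 100·exp(−πζ/√(1−ζ²)) = 1.61%.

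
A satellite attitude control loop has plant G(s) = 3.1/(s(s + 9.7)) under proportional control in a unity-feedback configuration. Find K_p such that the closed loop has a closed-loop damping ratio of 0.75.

Closed-loop characteristic equation: s² + 9.7s + K_p·3.1 = 0.
So ω_n = √(3.1K_p) and 2ζω_n = 9.7, giving ζ = 9.7/(2√(3.1K_p)).
Setting ζ = 0.75: √(3.1K_p) = 9.7/(2·0.75) = 6.467, so K_p = 41.82/3.1 = 13.5.

K_p = 13.5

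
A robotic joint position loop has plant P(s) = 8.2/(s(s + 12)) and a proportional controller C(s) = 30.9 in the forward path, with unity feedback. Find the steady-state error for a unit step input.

0

The open loop C(s)P(s) has a pole at the origin (type 1), so the static position error constant is infinite and e_ss = 1/(1+∞) = 0.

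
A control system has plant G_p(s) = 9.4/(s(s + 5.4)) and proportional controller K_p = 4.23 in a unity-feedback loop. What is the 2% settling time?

T_s ≈ 1.48 s

The closed-loop denominator s² + 5.4s + 39.76 gives ω_n = √39.76 = 6.306 and ζ = 5.4/(2ω_n) = 0.4282.
2% settling time T_s ≈ 4/(ζω_n) = 4/2.7 = 1.48 s.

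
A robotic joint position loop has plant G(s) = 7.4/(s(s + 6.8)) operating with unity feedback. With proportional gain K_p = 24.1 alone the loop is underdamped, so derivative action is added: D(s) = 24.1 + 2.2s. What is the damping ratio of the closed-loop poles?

ζ = 0.864

Forward path: (24.1 + 2.2s)·7.4/(s(s+6.8)). The closed-loop characteristic equation is s² + (6.8 + 7.4·2.2)s + 7.4·24.1 = 0.
That is s² + 23.08s + 178.3 = 0, so ω_n = 13.35 rad/s and ζ = 23.08/(2·13.35) = 0.8641.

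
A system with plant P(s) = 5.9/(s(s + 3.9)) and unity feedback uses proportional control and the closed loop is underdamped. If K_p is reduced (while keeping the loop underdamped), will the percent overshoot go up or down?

ζ = 3.9/(2√(5.9K_p)) rises as K_p falls; higher damping means less overshoot.

decrease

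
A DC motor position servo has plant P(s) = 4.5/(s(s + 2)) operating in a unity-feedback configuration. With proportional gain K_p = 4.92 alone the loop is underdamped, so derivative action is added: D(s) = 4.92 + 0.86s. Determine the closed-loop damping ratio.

Forward path: (4.92 + 0.86s)·4.5/(s(s+2)). The closed-loop characteristic equation is s² + (2 + 4.5·0.86)s + 4.5·4.92 = 0.
That is s² + 5.87s + 22.14 = 0, so ω_n = 4.705 rad/s and ζ = 5.87/(2·4.705) = 0.6238.

ζ = 0.624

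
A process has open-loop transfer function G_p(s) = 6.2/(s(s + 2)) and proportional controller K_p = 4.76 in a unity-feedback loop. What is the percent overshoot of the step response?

The closed-loop denominator s² + 2s + 29.51 gives ω_n = √29.51 = 5.432 and ζ = 2/(2ω_n) = 0.1841.
%OS = 100·exp(−πζ/√(1−ζ²)) = 100·exp(−π·0.1841/√0.9661) = 55.5%.

55.5%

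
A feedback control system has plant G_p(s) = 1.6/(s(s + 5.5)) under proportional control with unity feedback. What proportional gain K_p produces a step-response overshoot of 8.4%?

From %OS = 100·exp(−πζ/√(1−ζ²)) = 8.4%, ζ = −ln(0.084)/√(π²+ln²(0.084)) = 0.6191.
Characteristic equation s² + 5.5s + 1.6K_p = 0 gives ζ = 5.5/(2√(1.6K_p)).
Setting ζ = 0.6191: √(1.6K_p) = 5.5/(2·0.6191) = 4.442, so K_p = 19.73/1.6 = 12.3.

K_p = 12.3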